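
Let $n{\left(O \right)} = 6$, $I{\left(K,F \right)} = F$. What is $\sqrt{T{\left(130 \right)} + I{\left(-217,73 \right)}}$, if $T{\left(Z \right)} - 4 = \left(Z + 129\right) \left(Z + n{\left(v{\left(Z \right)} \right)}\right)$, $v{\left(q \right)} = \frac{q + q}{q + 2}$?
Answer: $41 \sqrt{21} \approx 187.89$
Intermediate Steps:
$v{\left(q \right)} = \frac{2 q}{2 + q}$
$T{\left(Z \right)} = 4 + \left(6 + Z\right) \left(129 + Z\right)$ ($T{\left(Z \right)} = 4 + \left(Z + 129\right) \left(Z + 6\right) = 4 + \left(129 + Z\right) \left(6 + Z\right) = 4 + \left(6 + Z\right) \left(129 + Z\right)$)
$\sqrt{T{\left(130 \right)} + I{\left(-217,73 \right)}} = \sqrt{\left(778 + 130^{2} + 135 \cdot 130\right) + 73} = \sqrt{\left(778 + 16900 + 17550\right) + 73} = \sqrt{35228 + 73} = \sqrt{35301} = 41 \sqrt{21}$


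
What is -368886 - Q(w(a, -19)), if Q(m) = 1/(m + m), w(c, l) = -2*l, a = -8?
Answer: -28035337/76 ≈ -3.6889e+5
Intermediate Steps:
Q(m) = 1/(2*m)
-368886 - Q(w(a, -19)) = -368886 - 1/(2*((-2*(-19)))) = -368886 - 1/(2*38) = -368886 - 1*1/76 = -368886 - 1/76 = -28035337/76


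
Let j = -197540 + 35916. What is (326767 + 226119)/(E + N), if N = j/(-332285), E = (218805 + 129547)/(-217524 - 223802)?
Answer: -20269631458775065/11105817724 ≈ -1.8251e+6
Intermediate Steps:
j = -161624
E = -174176/220663 (E = 348352/(-441326) = 348352*(-1/441326) = -174176/220663 ≈ -0.78933)
N = 161624/332285 (N = -161624/(-332285) = -161624*(-1/332285) = 161624/332285 ≈ 0.48640)
(326767 + 226119)/(E + N) = (326767 + 226119)/(-174176/220663 + 161624/332285) = 552886/(-22211635448/73323004955) = 552886*(-73323004955/22211635448) = -20269631458775065/11105817724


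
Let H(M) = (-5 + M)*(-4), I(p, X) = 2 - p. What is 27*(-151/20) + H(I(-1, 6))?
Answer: -3917/20 ≈ -195.85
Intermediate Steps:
H(M) = 20 - 4*M
27*(-151/20) + H(I(-1, 6)) = 27*(-151/20) + (20 - 4*(2 - 1*(-1))) = 27*(-151*1/20) + (20 - 4*(2 + 1)) = 27*(-151/20) + (20 - 4*3) = -4077/20 + (20 - 12) = -4077/20 + 8 = -3917/20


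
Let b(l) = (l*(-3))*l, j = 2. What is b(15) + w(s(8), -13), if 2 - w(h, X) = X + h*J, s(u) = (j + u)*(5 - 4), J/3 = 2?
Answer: -720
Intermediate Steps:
J = 6 (J = 3*2 = 6)
b(l) = -3*l² (b(l) = (-3*l)*l = -3*l²)
s(u) = 2 + u (s(u) = (2 + u)*(5 - 4) = (2 + u)*1 = 2 + u)
w(h, X) = 2 - X - 6*h (w(h, X) = 2 - (X + h*6) = 2 - (X + 6*h) = 2 + (-X - 6*h) = 2 - X - 6*h)
b(15) + w(s(8), -13) = -3*15² + (2 - 1*(-13) - 6*(2 + 8)) = -3*225 + (2 + 13 - 6*10) = -675 + (2 + 13 - 60) = -675 - 45 = -720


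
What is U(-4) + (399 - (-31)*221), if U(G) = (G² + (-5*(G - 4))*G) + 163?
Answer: 7269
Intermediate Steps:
U(G) = 163 + G² + G*(20 - 5*G) (U(G) = (G² + (-5*(-4 + G))*G) + 163 = (G² + (20 - 5*G)*G) + 163 = (G² + G*(20 - 5*G)) + 163 = 163 + G² + G*(20 - 5*G))
U(-4) + (399 - (-31)*221) = (163 - 4*(-4)² + 20*(-4)) + (399 - (-31)*221) = (163 - 4*16 - 80) + (399 - 1*(-6851)) = (163 - 64 - 80) + (399 + 6851) = 19 + 7250 = 7269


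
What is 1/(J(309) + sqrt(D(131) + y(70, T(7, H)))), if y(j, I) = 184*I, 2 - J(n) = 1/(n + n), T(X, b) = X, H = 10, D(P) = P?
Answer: -763230/540424931 + 381924*sqrt(1419)/540424931 ≈ 0.025209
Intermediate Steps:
J(n) = 2 - 1/(2*n) (J(n) = 2 - 1/(n + n) = 2 - 1/(2*n))
1/(J(309) + sqrt(D(131) + y(70, T(7, H)))) = 1/((2 - 1/2/309) + sqrt(131 + 184*7)) = 1/((2 - 1/2*1/309) + sqrt(131 + 1288)) = 1/((2 - 1/618) + sqrt(1419)) = 1/(1235/618 + sqrt(1419))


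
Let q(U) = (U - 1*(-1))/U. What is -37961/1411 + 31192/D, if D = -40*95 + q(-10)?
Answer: -110723263/3153253 ≈ -35.114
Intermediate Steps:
q(U) = (1 + U)/U (q(U) = (U + 1)/U = (1 + U)/U)
D = -37991/10 (D = -40*95 + (1 - 10)/(-10) = -3800 - 1/10*(-9) = -3800 + 9/10 = -37991/10 ≈ -3799.1)
-37961/1411 + 31192/D = -37961/1411 + 31192/(-37991/10) = -37961*1/1411 + 31192*(-10/37991) = -2233/83 - 311920/37991 = -110723263/3153253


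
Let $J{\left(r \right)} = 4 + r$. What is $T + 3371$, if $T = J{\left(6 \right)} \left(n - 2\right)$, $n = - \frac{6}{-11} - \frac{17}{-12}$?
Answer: $\frac{222461}{66} \approx 3370.6$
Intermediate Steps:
$n = \frac{259}{132}$ ($n = \left(-6\right) \left(- \frac{1}{11}\right) - - \frac{17}{12} = \frac{6}{11} + \frac{17}{12} = \frac{259}{132} \approx 1.9621$)
$T = - \frac{25}{66}$ ($T = \left(4 + 6\right) \left(\frac{259}{132} - 2\right) = 10 \left(- \frac{5}{132}\right) = - \frac{25}{66} \approx -0.37879$)
$T + 3371 = - \frac{25}{66} + 3371 = \frac{222461}{66}$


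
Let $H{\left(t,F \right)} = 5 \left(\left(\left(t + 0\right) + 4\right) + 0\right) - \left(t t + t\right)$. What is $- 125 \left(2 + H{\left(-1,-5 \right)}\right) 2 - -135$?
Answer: $-4115$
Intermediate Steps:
$H{\left(t,F \right)} = 20 - t^{2} + 4 t$ ($H{\left(t,F \right)} = 5 \left(\left(t + 4\right) + 0\right) - \left(t^{2} + t\right) = 5 \left(\left(4 + t\right) + 0\right) - \left(t + t^{2}\right) = 5 \left(4 + t\right) - \left(t + t^{2}\right) = \left(20 + 5 t\right) - \left(t + t^{2}\right) = 20 - t^{2} + 4 t$)
$- 125 \left(2 + H{\left(-1,-5 \right)}\right) 2 - -135 = - 125 \left(2 + \left(20 - \left(-1\right)^{2} + 4 \left(-1\right)\right)\right) 2 - -135 = - 125 \left(2 - -15\right) 2 + \left(-104 + 239\right) = - 125 \left(2 - -15\right) 2 + 135 = - 125 \left(2 + 15\right) 2 + 135 = - 125 \cdot 17 \cdot 2 + 135 = \left(-125\right) 34 + 135 = -4250 + 135 = -4115$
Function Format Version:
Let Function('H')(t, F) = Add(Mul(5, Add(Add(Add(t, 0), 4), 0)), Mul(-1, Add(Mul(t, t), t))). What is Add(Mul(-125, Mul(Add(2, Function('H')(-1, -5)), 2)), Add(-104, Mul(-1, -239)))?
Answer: -4115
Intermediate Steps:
Function('H')(t, F) = Add(20, Mul(-1, Pow(t, 2)), Mul(4, t)) (Function('H')(t, F) = Add(Mul(5, Add(Add(t, 4), 0)), Mul(-1, Add(Pow(t, 2), t))) = Add(Mul(5, Add(Add(4, t), 0)), Mul(-1, Add(t, Pow(t, 2)))) = Add(Mul(5, Add(4, t)), Add(Mul(-1, t), Mul(-1, Pow(t, 2)))) = Add(Add(20, Mul(5, t)), Add(Mul(-1, t), Mul(-1, Pow(t, 2)))) = Add(20, Mul(-1, Pow(t, 2)), Mul(4, t)))
Add(Mul(-125, Mul(Add(2, Function('H')(-1, -5)), 2)), Add(-104, Mul(-1, -239))) = Add(Mul(-125, Mul(Add(2, Add(20, Mul(-1, Pow(-1, 2)), Mul(4, -1))), 2)), Add(-104, Mul(-1, -239))) = Add(Mul(-125, Mul(Add(2, Add(20, Mul(-1, 1), -4)), 2)), Add(-104, 239)) = Add(Mul(-125, Mul(Add(2, Add(20, -1, -4)), 2)), 135) = Add(Mul(-125, Mul(Add(2, 15), 2)), 135) = Add(Mul(-125, Mul(17, 2)), 135) = Add(Mul(-125, 34), 135) = Add(-4250, 135) = -4115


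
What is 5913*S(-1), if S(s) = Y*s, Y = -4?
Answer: 23652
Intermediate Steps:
S(s) = -4*s
5913*S(-1) = 5913*(-4*(-1)) = 5913*4 = 23652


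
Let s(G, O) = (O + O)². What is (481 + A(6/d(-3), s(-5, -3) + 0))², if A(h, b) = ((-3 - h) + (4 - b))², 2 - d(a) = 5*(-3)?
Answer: 250210044100/83521 ≈ 2.9958e+6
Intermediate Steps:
d(a) = 17 (d(a) = 2 - 5*(-3) = 2 - 1*(-15) = 2 + 15 = 17)
s(G, O) = 4*O² (s(G, O) = (2*O)² = 4*O²)
A(h, b) = (1 - b - h)²
(481 + A(6/d(-3), s(-5, -3) + 0))² = (481 + (-1 + (4*(-3)² + 0) + 6/17)²)² = (481 + (-1 + (4*9 + 0) + 6*(1/17))²)² = (481 + (-1 + (36 + 0) + 6/17)²)² = (481 + (-1 + 36 + 6/17)²)² = (481 + (601/17)²)² = (481 + 361201/289)² = (500210/289)² = 250210044100/83521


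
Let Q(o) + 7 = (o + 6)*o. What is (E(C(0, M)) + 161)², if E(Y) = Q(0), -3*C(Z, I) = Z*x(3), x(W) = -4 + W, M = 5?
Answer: 23716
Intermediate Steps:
Q(o) = -7 + o*(6 + o) (Q(o) = -7 + (o + 6)*o = -7 + (6 + o)*o = -7 + o*(6 + o))
C(Z, I) = Z/3 (C(Z, I) = -Z*(-4 + 3)/3 = -Z*(-1)/3 = -(-1)*Z/3 = Z/3)
E(Y) = -7 (E(Y) = -7 + 0² + 6*0 = -7 + 0 + 0 = -7)
(E(C(0, M)) + 161)² = (-7 + 161)² = 154² = 23716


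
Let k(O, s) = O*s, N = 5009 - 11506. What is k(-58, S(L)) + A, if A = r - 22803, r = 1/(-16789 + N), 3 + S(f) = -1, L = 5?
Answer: -525588307/23286 ≈ -22571.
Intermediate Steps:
S(f) = -4 (S(f) = -3 - 1 = -4)
N = -6497
r = -1/23286 (r = 1/(-16789 - 6497) = 1/(-23286) = -1/23286 ≈ -4.2944e-5)
A = -530990659/23286 (A = -1/23286 - 22803 = -530990659/23286 ≈ -22803.)
k(-58, S(L)) + A = -58*(-4) - 530990659/23286 = 232 - 530990659/23286 = -525588307/23286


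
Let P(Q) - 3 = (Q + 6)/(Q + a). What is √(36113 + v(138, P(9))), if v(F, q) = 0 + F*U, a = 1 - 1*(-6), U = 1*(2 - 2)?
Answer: 7*√737 ≈ 190.03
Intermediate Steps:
U = 0 (U = 1*0 = 0)
a = 7 (a = 1 + 6 = 7)
P(Q) = 3 + (6 + Q)/(7 + Q) (P(Q) = 3 + (Q + 6)/(Q + 7) = 3 + (6 + Q)/(7 + Q))
v(F, q) = 0 (v(F, q) = 0 + F*0 = 0 + 0 = 0)
√(36113 + v(138, P(9))) = √(36113 + 0) = √36113 = 7*√737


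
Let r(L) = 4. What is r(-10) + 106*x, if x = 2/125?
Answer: 712/125 ≈ 5.6960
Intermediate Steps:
x = 2/125 (x = 2*(1/125) = 2/125 ≈ 0.016000)
r(-10) + 106*x = 4 + 106*(2/125) = 4 + 212/125 = 712/125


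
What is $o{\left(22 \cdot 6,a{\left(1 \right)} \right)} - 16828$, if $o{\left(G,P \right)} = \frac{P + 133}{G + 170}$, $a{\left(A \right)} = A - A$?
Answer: $- \frac{5081923}{302} \approx -16828.0$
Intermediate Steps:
$a{\left(A \right)} = 0$
$o{\left(G,P \right)} = \frac{133 + P}{170 + G}$
$o{\left(22 \cdot 6,a{\left(1 \right)} \right)} - 16828 = \frac{133 + 0}{170 + 22 \cdot 6} - 16828 = \frac{1}{170 + 132} \cdot 133 - 16828 = \frac{1}{302} \cdot 133 - 16828 = \frac{133}{302} - 16828 = - \frac{5081923}{302}$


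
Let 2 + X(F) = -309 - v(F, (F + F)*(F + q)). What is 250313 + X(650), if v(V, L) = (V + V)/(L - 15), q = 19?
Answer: 43484597614/173937 ≈ 2.5000e+5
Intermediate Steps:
v(V, L) = 2*V/(-15 + L) (v(V, L) = (2*V)/(-15 + L) = 2*V/(-15 + L))
X(F) = -311 - 2*F/(-15 + 2*F*(19 + F)) (X(F) = -2 + (-309 - 2*F/(-15 + (F + F)*(F + 19))) = -2 + (-309 - 2*F/(-15 + (2*F)*(19 + F))) = -2 + (-309 - 2*F/(-15 + 2*F*(19 + F))) = -311 - 2*F/(-15 + 2*F*(19 + F)))
250313 + X(650) = 250313 + (4665 - 2*650 - 622*650*(19 + 650))/(-15 + 2*650*(19 + 650)) = 250313 + (4665 - 1300 - 622*650*669)/(-15 + 2*650*669) = 250313 + (4665 - 1300 - 270476700)/(-15 + 869700) = 250313 - 270473335/869685 = 250313 + (1/869685)*(-270473335) = 250313 - 54094667/173937 = 43484597614/173937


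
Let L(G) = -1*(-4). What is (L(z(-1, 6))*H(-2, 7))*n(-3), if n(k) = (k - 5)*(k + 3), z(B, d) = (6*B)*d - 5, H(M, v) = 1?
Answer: 0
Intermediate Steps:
z(B, d) = -5 + 6*B*d (z(B, d) = 6*B*d - 5 = -5 + 6*B*d)
n(k) = (-5 + k)*(3 + k)
L(G) = 4
(L(z(-1, 6))*H(-2, 7))*n(-3) = (4*1)*(-15 + (-3)**2 - 2*(-3)) = 4*(-15 + 9 + 6) = 4*0 = 0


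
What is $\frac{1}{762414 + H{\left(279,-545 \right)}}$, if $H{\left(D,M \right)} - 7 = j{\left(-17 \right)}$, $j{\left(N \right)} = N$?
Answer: $\frac{1}{762404} \approx 1.3116 \cdot 10^{-6}$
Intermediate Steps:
$H{\left(D,M \right)} = -10$ ($H{\left(D,M \right)} = 7 - 17 = -10$)
$\frac{1}{762414 + H{\left(279,-545 \right)}} = \frac{1}{762414 - 10} = \frac{1}{762404}$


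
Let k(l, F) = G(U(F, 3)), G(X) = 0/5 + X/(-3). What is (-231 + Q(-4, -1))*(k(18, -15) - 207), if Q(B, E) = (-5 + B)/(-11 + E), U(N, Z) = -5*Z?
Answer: 93021/2 ≈ 46511.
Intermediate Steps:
G(X) = -X/3 (G(X) = 0*(1/5) + X*(-1/3) = 0 - X/3 = -X/3)
k(l, F) = 5 (k(l, F) = -(-5)*3/3 = -1/3*(-15) = 5)
Q(B, E) = (-5 + B)/(-11 + E)
(-231 + Q(-4, -1))*(k(18, -15) - 207) = (-231 + (-5 - 4)/(-11 - 1))*(5 - 207) = (-231 - 9/(-12))*(-202) = (-231 - 1/12*(-9))*(-202) = (-231 + 3/4)*(-202) = -921/4*(-202) = 93021/2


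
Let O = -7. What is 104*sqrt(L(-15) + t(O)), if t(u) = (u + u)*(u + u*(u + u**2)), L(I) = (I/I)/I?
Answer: 104*sqrt(948135)/15 ≈ 6751.1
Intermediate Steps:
L(I) = 1/I
t(u) = 2*u*(u + u*(u + u**2)) (t(u) = (2*u)*(u + u*(u + u**2)) = 2*u*(u + u*(u + u**2)))
104*sqrt(L(-15) + t(O)) = 104*sqrt(1/(-15) + 2*(-7)**2*(1 - 7 + (-7)**2)) = 104*sqrt(-1/15 + 2*49*(1 - 7 + 49)) = 104*sqrt(-1/15 + 2*49*43) = 104*sqrt(-1/15 + 4214) = 104*sqrt(63209/15) = 104*(sqrt(948135)/15) = 104*sqrt(948135)/15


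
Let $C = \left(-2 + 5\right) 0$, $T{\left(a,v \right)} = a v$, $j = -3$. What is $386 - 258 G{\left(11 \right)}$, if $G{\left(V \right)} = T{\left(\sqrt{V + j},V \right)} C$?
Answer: $386$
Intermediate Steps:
$C = 0$ ($C = 3 \cdot 0 = 0$)
$G{\left(V \right)} = 0$ ($G{\left(V \right)} = \sqrt{V - 3} V 0 = \sqrt{-3 + V} V 0 = V \sqrt{-3 + V} 0 = 0$)
$386 - 258 G{\left(11 \right)} = 386 - 0 = 386 + 0 = 386$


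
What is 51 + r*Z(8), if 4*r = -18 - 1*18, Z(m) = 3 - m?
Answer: 96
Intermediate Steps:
r = -9 (r = (-18 - 1*18)/4 = (-18 - 18)/4 = (1/4)*(-36) = -9)
51 + r*Z(8) = 51 - 9*(3 - 1*8) = 51 - 9*(3 - 8) = 51 - 9*(-5) = 51 + 45 = 96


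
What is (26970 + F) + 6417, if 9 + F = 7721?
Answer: 41099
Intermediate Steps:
F = 7712 (F = -9 + 7721 = 7712)
(26970 + F) + 6417 = (26970 + 7712) + 6417 = 34682 + 6417 = 41099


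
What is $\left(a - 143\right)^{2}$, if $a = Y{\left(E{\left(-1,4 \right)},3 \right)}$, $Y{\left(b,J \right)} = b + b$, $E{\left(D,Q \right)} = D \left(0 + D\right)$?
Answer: $19881$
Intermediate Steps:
$E{\left(D,Q \right)} = D^{2}$ ($E{\left(D,Q \right)} = D D = D^{2}$)
$Y{\left(b,J \right)} = 2 b$
$a = 2$ ($a = 2 \left(-1\right)^{2} = 2 \cdot 1 = 2$)
$\left(a - 143\right)^{2} = \left(2 - 143\right)^{2} = \left(-141\right)^{2} = 19881$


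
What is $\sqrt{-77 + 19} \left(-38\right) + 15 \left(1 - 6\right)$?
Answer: $-75 - 38 i \sqrt{58} \approx -75.0 - 289.4 i$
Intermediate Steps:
$\sqrt{-77 + 19} \left(-38\right) + 15 \left(1 - 6\right) = \sqrt{-58} \left(-38\right) + 15 \left(1 - 6\right) = i \sqrt{58} \left(-38\right) + 15 \left(-5\right) = - 38 i \sqrt{58} - 75 = -75 - 38 i \sqrt{58}$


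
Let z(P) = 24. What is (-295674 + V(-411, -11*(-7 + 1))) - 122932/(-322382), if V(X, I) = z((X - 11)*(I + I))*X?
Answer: -49249914292/161191 ≈ -3.0554e+5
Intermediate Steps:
V(X, I) = 24*X
(-295674 + V(-411, -11*(-7 + 1))) - 122932/(-322382) = (-295674 + 24*(-411)) - 122932/(-322382) = (-295674 - 9864) - 122932*(-1/322382) = -305538 + 61466/161191 = -49249914292/161191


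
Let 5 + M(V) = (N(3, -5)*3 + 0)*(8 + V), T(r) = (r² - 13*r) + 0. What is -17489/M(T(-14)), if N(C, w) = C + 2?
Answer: -17489/5785 ≈ -3.0232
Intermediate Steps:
N(C, w) = 2 + C
T(r) = r² - 13*r
M(V) = 115 + 15*V (M(V) = -5 + ((2 + 3)*3 + 0)*(8 + V) = -5 + (5*3 + 0)*(8 + V) = -5 + (15 + 0)*(8 + V) = -5 + 15*(8 + V) = -5 + (120 + 15*V) = 115 + 15*V)
-17489/M(T(-14)) = -17489/(115 + 15*(-14*(-13 - 14))) = -17489/(115 + 15*(-14*(-27))) = -17489/(115 + 15*378) = -17489/(115 + 5670) = -17489/5785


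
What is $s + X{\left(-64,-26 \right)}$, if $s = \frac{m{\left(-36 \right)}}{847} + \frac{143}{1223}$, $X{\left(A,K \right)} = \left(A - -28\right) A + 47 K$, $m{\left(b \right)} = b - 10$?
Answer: $\frac{1120888105}{1035881} \approx 1082.1$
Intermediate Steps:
$m{\left(b \right)} = -10 + b$
$X{\left(A,K \right)} = 47 K + A \left(28 + A\right)$ ($X{\left(A,K \right)} = \left(A + 28\right) A + 47 K = \left(28 + A\right) A + 47 K = A \left(28 + A\right) + 47 K = 47 K + A \left(28 + A\right)$)
$s = \frac{64863}{1035881}$ ($s = \frac{-10 - 36}{847} + \frac{143}{1223} = \left(-46\right) \frac{1}{847} + 143 \cdot \frac{1}{1223} = - \frac{46}{847} + \frac{143}{1223} = \frac{64863}{1035881} \approx 0.062616$)
$s + X{\left(-64,-26 \right)} = \frac{64863}{1035881} + \left(\left(-64\right)^{2} + 28 \left(-64\right) + 47 \left(-26\right)\right) = \frac{64863}{1035881} - -1082 = \frac{64863}{1035881} + 1082 = \frac{1120888105}{1035881}$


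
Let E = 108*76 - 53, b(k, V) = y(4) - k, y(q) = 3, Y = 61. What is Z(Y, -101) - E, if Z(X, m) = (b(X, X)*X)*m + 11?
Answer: 349194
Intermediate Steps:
b(k, V) = 3 - k
Z(X, m) = 11 + X*m*(3 - X) (Z(X, m) = ((3 - X)*X)*m + 11 = (X*(3 - X))*m + 11 = X*m*(3 - X) + 11 = 11 + X*m*(3 - X))
E = 8155 (E = 8208 - 53 = 8155)
Z(Y, -101) - E = (11 - 1*61*(-101)*(-3 + 61)) - 1*8155 = (11 - 1*61*(-101)*58) - 8155 = (11 + 357338) - 8155 = 357349 - 8155 = 349194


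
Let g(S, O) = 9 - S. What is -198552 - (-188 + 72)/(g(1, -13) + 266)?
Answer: -27201566/137 ≈ -1.9855e+5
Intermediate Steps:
-198552 - (-188 + 72)/(g(1, -13) + 266) = -198552 - (-188 + 72)/((9 - 1*1) + 266) = -198552 - (-116)/((9 - 1) + 266) = -198552 - (-116)/(8 + 266) = -198552 - (-116)/274 = -198552 - 1*(-58/137) = -198552 + 58/137 = -27201566/137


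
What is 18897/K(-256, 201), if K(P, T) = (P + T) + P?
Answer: -18897/311 ≈ -60.762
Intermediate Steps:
K(P, T) = T + 2*P
18897/K(-256, 201) = 18897/(201 + 2*(-256)) = 18897/(201 - 512) = 18897/(-311) = 18897*(-1/311) = -18897/311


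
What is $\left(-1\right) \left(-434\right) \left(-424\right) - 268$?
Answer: $-184284$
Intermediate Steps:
$\left(-1\right) \left(-434\right) \left(-424\right) - 268 = 434 \left(-424\right) - 268 = -184016 - 268 = -184284$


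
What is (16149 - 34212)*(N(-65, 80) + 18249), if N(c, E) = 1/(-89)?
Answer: -29337202080/89 ≈ -3.2963e+8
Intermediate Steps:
N(c, E) = -1/89
(16149 - 34212)*(N(-65, 80) + 18249) = (16149 - 34212)*(-1/89 + 18249) = -18063*1624160/89 = -29337202080/89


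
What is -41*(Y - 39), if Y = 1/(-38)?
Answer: 60803/38 ≈ 1600.1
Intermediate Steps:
Y = -1/38 ≈ -0.026316
-41*(Y - 39) = -41*(-1/38 - 39) = -41*(-1483/38) = 60803/38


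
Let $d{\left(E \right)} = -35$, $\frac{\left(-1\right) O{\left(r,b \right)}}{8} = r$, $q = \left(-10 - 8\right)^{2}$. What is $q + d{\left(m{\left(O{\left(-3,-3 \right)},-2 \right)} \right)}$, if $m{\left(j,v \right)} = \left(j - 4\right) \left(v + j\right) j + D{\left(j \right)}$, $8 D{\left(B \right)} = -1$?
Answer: $289$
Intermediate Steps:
$q = 324$ ($q = \left(-18\right)^{2} = 324$)
$O{\left(r,b \right)} = - 8 r$
$D{\left(B \right)} = - \frac{1}{8}$ ($D{\left(B \right)} = \frac{1}{8} \left(-1\right) = - \frac{1}{8}$)
$m{\left(j,v \right)} = - \frac{1}{8} + j \left(-4 + j\right) \left(j + v\right)$ ($m{\left(j,v \right)} = \left(j - 4\right) \left(v + j\right) j - \frac{1}{8} = \left(-4 + j\right) \left(j + v\right) j - \frac{1}{8} = j \left(-4 + j\right) \left(j + v\right) - \frac{1}{8} = - \frac{1}{8} + j \left(-4 + j\right) \left(j + v\right)$)
$q + d{\left(m{\left(O{\left(-3,-3 \right)},-2 \right)} \right)} = 324 - 35 = 289$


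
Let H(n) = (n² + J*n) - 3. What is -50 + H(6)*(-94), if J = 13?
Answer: -10484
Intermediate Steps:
H(n) = -3 + n² + 13*n (H(n) = (n² + 13*n) - 3 = -3 + n² + 13*n)
-50 + H(6)*(-94) = -50 + (-3 + 6² + 13*6)*(-94) = -50 + (-3 + 36 + 78)*(-94) = -50 + 111*(-94) = -50 - 10434 = -10484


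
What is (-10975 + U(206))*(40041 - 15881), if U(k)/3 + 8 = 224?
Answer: -249500320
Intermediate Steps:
U(k) = 648 (U(k) = -24 + 3*224 = -24 + 672 = 648)
(-10975 + U(206))*(40041 - 15881) = (-10975 + 648)*(40041 - 15881) = -10327*24160 = -249500320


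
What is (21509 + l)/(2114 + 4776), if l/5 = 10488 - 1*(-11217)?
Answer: 65017/3445 ≈ 18.873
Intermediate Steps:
l = 108525 (l = 5*(10488 - 1*(-11217)) = 5*(10488 + 11217) = 5*21705 = 108525)
(21509 + l)/(2114 + 4776) = (21509 + 108525)/(2114 + 4776) = 130034/6890 = 130034*(1/6890) = 65017/3445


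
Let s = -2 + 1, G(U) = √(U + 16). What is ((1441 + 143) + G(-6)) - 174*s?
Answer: 1758 + √10 ≈ 1761.2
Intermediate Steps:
G(U) = √(16 + U)
s = -1
((1441 + 143) + G(-6)) - 174*s = ((1441 + 143) + √(16 - 6)) - 174*(-1) = (1584 + √10) - 1*(-174) = (1584 + √10) + 174 = 1758 + √10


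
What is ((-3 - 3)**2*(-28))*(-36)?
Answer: 36288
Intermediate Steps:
((-3 - 3)**2*(-28))*(-36) = ((-6)**2*(-28))*(-36) = (36*(-28))*(-36) = -1008*(-36) = 36288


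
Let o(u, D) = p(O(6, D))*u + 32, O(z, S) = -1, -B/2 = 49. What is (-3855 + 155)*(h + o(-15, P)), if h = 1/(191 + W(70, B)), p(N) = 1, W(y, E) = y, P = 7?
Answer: -16420600/261 ≈ -62914.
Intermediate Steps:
B = -98 (B = -2*49 = -98)
h = 1/261 (h = 1/(191 + 70) = 1/261 ≈ 0.0038314)
o(u, D) = 32 + u (o(u, D) = 1*u + 32 = u + 32 = 32 + u)
(-3855 + 155)*(h + o(-15, P)) = (-3855 + 155)*(1/261 + (32 - 15)) = -3700*(1/261 + 17) = -3700*4438/261 = -16420600/261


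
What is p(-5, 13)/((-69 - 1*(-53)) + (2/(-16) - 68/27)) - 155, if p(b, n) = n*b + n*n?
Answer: -646649/4027 ≈ -160.58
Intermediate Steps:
p(b, n) = n**2 + b*n (p(b, n) = b*n + n**2 = n**2 + b*n)
p(-5, 13)/((-69 - 1*(-53)) + (2/(-16) - 68/27)) - 155 = (13*(-5 + 13))/((-69 - 1*(-53)) + (2/(-16) - 68/27)) - 155 = (13*8)/((-69 + 53) + (2*(-1/16) - 68*1/27)) - 155 = 104/(-16 + (-1/8 - 68/27)) - 155 = 104/(-16 - 571/216) - 155 = 104/(-4027/216) - 155 = -216/4027*104 - 155 = -22464/4027 - 155 = -646649/4027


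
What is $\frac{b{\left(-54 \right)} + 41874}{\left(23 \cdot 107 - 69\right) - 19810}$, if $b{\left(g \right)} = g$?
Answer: $- \frac{6970}{2903} \approx -2.401$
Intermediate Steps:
$\frac{b{\left(-54 \right)} + 41874}{\left(23 \cdot 107 - 69\right) - 19810} = \frac{-54 + 41874}{\left(23 \cdot 107 - 69\right) - 19810} = \frac{41820}{\left(2461 - 69\right) - 19810} = \frac{41820}{2392 - 19810} = \frac{41820}{-17418} = 41820 \left(- \frac{1}{17418}\right) = - \frac{6970}{2903}$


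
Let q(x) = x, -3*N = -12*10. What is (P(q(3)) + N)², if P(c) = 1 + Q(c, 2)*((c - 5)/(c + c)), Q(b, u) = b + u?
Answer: 13924/9 ≈ 1547.1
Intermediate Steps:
N = 40 (N = -(-4)*10 = -⅓*(-120) = 40)
P(c) = 1 + (-5 + c)*(2 + c)/(2*c) (P(c) = 1 + (c + 2)*((c - 5)/(c + c)) = 1 + (2 + c)*((-5 + c)/((2*c))) = 1 + (2 + c)*((-5 + c)*(1/(2*c))) = 1 + (2 + c)*((-5 + c)/(2*c)) = 1 + (-5 + c)*(2 + c)/(2*c))
(P(q(3)) + N)² = ((½)*(-10 + 3² - 1*3)/3 + 40)² = ((½)*(⅓)*(-10 + 9 - 3) + 40)² = ((½)*(⅓)*(-4) + 40)² = (-⅔ + 40)² = (118/3)² = 13924/9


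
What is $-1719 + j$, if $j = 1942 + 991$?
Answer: $1214$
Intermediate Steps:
$j = 2933$
$-1719 + j = -1719 + 2933 = 1214$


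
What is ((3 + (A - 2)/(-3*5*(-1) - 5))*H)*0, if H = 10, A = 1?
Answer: 0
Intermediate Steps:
((3 + (A - 2)/(-3*5*(-1) - 5))*H)*0 = ((3 + (1 - 2)/(-3*5*(-1) - 5))*10)*0 = ((3 - 1/(-15*(-1) - 5))*10)*0 = ((3 - 1/(15 - 5))*10)*0 = ((3 - 1/10)*10)*0 = ((3 - 1*⅒)*10)*0 = ((3 - ⅒)*10)*0 = ((29/10)*10)*0 = 29*0 = 0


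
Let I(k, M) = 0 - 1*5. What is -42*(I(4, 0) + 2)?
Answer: 126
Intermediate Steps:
I(k, M) = -5 (I(k, M) = 0 - 5 = -5)
-42*(I(4, 0) + 2) = -42*(-5 + 2) = -42*(-3) = 126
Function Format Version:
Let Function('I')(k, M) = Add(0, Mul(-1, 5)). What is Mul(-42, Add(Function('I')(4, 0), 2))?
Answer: 126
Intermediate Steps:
Function('I')(k, M) = -5 (Function('I')(k, M) = Add(0, -5) = -5)
Mul(-42, Add(Function('I')(4, 0), 2)) = Mul(-42, Add(-5, 2)) = Mul(-42, -3) = 126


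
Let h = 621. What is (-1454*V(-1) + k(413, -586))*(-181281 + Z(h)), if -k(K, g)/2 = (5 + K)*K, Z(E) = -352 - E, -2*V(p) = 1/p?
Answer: 63058972730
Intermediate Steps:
V(p) = -1/(2*p)
k(K, g) = -2*K*(5 + K) (k(K, g) = -2*(5 + K)*K = -2*K*(5 + K))
(-1454*V(-1) + k(413, -586))*(-181281 + Z(h)) = (-(-727)/(-1) - 2*413*(5 + 413))*(-181281 + (-352 - 1*621)) = (-(-727)*(-1) - 2*413*418)*(-181281 + (-352 - 621)) = (-1454*½ - 345268)*(-181281 - 973) = (-727 - 345268)*(-182254) = -345995*(-182254) = 63058972730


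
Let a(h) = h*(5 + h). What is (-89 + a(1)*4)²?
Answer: 4225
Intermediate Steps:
(-89 + a(1)*4)² = (-89 + (1*(5 + 1))*4)² = (-89 + (1*6)*4)² = (-89 + 6*4)² = (-89 + 24)² = (-65)² = 4225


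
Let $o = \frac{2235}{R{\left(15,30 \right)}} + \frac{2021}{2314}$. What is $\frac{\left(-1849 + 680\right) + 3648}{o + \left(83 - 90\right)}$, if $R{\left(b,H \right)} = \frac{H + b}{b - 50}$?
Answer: $- \frac{17209218}{12110041} \approx -1.4211$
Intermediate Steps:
$R{\left(b,H \right)} = \frac{H + b}{-50 + b}$
$o = - \frac{12061447}{6942}$ ($o = \frac{2235}{\frac{1}{-50 + 15} \left(30 + 15\right)} + \frac{2021}{2314} = \frac{2235}{\frac{1}{-35} \cdot 45} + 2021 \cdot \frac{1}{2314} = \frac{2235}{\left(- \frac{1}{35}\right) 45} + \frac{2021}{2314} = \frac{2235}{- \frac{9}{7}} + \frac{2021}{2314} = 2235 \left(- \frac{7}{9}\right) + \frac{2021}{2314} = - \frac{5215}{3} + \frac{2021}{2314} = - \frac{12061447}{6942} \approx -1737.5$)
$\frac{\left(-1849 + 680\right) + 3648}{o + \left(83 - 90\right)} = \frac{\left(-1849 + 680\right) + 3648}{- \frac{12061447}{6942} + \left(83 - 90\right)} = \frac{-1169 + 3648}{- \frac{12061447}{6942} + \left(83 - 90\right)} = \frac{2479}{- \frac{12061447}{6942} - 7} = \frac{2479}{- \frac{12110041}{6942}} = 2479 \left(- \frac{6942}{12110041}\right) = - \frac{17209218}{12110041}$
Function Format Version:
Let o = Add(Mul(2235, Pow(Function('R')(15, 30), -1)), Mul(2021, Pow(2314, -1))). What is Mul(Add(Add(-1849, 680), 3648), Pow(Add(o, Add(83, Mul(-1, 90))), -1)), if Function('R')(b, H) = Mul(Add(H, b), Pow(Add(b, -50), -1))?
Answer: Rational(-17209218, 12110041) ≈ -1.4211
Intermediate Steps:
Function('R')(b, H) = Mul(Pow(Add(-50, b), -1), Add(H, b)) (Function('R')(b, H) = Mul(Add(H, b), Pow(Add(-50, b), -1)) = Mul(Pow(Add(-50, b), -1), Add(H, b)))
o = Rational(-12061447, 6942) (o = Add(Mul(2235, Pow(Mul(Pow(Add(-50, 15), -1), Add(30, 15)), -1)), Mul(2021, Pow(2314, -1))) = Add(Mul(2235, Pow(Mul(Pow(-35, -1), 45), -1)), Mul(2021, Rational(1, 2314))) = Add(Mul(2235, Pow(Mul(Rational(-1, 35), 45), -1)), Rational(2021, 2314)) = Add(Mul(2235, Pow(Rational(-9, 7), -1)), Rational(2021, 2314)) = Add(Mul(2235, Rational(-7, 9)), Rational(2021, 2314)) = Add(Rational(-5215, 3), Rational(2021, 2314)) = Rational(-12061447, 6942) ≈ -1737.5)
Mul(Add(Add(-1849, 680), 3648), Pow(Add(o, Add(83, Mul(-1, 90))), -1)) = Mul(Add(Add(-1849, 680), 3648), Pow(Add(Rational(-12061447, 6942), Add(83, Mul(-1, 90))), -1)) = Mul(Add(-1169, 3648), Pow(Add(Rational(-12061447, 6942), Add(83, -90)), -1)) = Mul(2479, Pow(Add(Rational(-12061447, 6942), -7), -1)) = Mul(2479, Pow(Rational(-12110041, 6942), -1)) = Mul(2479, Rational(-6942, 12110041)) = Rational(-17209218, 12110041)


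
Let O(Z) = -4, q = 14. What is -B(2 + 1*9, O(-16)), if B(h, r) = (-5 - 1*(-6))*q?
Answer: -14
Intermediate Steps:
B(h, r) = 14 (B(h, r) = (-5 - 1*(-6))*14 = (-5 + 6)*14 = 1*14 = 14)
-B(2 + 1*9, O(-16)) = -1*14 = -14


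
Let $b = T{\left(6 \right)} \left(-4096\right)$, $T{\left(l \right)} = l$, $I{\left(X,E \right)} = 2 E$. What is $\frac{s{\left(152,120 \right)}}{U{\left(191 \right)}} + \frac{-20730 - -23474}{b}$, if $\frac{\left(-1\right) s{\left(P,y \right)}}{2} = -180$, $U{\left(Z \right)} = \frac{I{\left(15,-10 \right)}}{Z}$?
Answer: $- \frac{10561879}{3072} \approx -3438.1$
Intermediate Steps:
$U{\left(Z \right)} = - \frac{20}{Z}$ ($U{\left(Z \right)} = \frac{2 \left(-10\right)}{Z} = - \frac{20}{Z}$)
$s{\left(P,y \right)} = 360$ ($s{\left(P,y \right)} = \left(-2\right) \left(-180\right) = 360$)
$b = -24576$ ($b = 6 \left(-4096\right) = -24576$)
$\frac{s{\left(152,120 \right)}}{U{\left(191 \right)}} + \frac{-20730 - -23474}{b} = \frac{360}{\left(-20\right) \frac{1}{191}} + \frac{-20730 - -23474}{-24576} = \frac{360}{\left(-20\right) \frac{1}{191}} + \left(-20730 + 23474\right) \left(- \frac{1}{24576}\right) = \frac{360}{- \frac{20}{191}} + 2744 \left(- \frac{1}{24576}\right) = 360 \left(- \frac{191}{20}\right) - \frac{343}{3072} = -3438 - \frac{343}{3072} = - \frac{10561879}{3072}$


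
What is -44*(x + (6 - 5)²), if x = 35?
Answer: -1584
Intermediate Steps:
-44*(x + (6 - 5)²) = -44*(35 + (6 - 5)²) = -44*(35 + 1²) = -44*(35 + 1) = -44*36 = -1584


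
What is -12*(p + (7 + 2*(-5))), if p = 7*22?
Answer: -1812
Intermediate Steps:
p = 154
-12*(p + (7 + 2*(-5))) = -12*(154 + (7 + 2*(-5))) = -12*(154 + (7 - 10)) = -12*(154 - 3) = -12*151 = -1812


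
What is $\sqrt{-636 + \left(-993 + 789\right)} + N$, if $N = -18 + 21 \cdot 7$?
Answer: $129 + 2 i \sqrt{210} \approx 129.0 + 28.983 i$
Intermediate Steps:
$N = 129$ ($N = -18 + 147 = 129$)
$\sqrt{-636 + \left(-993 + 789\right)} + N = \sqrt{-636 + \left(-993 + 789\right)} + 129 = \sqrt{-636 - 204} + 129 = \sqrt{-840} + 129 = 2 i \sqrt{210} + 129 = 129 + 2 i \sqrt{210}$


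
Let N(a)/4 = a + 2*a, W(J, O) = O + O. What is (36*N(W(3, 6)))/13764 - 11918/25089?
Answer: -2831498/28777083 ≈ -0.098394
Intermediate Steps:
W(J, O) = 2*O
N(a) = 12*a (N(a) = 4*(a + 2*a) = 4*(3*a) = 12*a)
(36*N(W(3, 6)))/13764 - 11918/25089 = (36*(12*(2*6)))/13764 - 11918/25089 = (36*(12*12))*(1/13764) - 11918*1/25089 = (36*144)*(1/13764) - 11918/25089 = 5184*(1/13764) - 11918/25089 = 432/1147 - 11918/25089 = -2831498/28777083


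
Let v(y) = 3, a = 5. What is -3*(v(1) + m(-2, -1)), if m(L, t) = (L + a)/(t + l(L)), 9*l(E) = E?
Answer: -18/11 ≈ -1.6364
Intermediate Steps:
l(E) = E/9
m(L, t) = (5 + L)/(t + L/9) (m(L, t) = (L + 5)/(t + L/9) = (5 + L)/(t + L/9))
-3*(v(1) + m(-2, -1)) = -3*(3 + 9*(5 - 2)/(-2 + 9*(-1))) = -3*(3 + 9*3/(-2 - 9)) = -3*(3 + 9*3/(-11)) = -3*(3 + 9*(-1/11)*3) = -3*(3 - 27/11) = -3*6/11 = -18/11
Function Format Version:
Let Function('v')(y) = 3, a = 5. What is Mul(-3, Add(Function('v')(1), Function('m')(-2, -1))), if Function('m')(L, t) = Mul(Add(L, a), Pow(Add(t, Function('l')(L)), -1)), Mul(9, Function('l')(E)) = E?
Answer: Rational(-18, 11) ≈ -1.6364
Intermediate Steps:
Function('l')(E) = Mul(Rational(1, 9), E)
Function('m')(L, t) = Mul(Pow(Add(t, Mul(Rational(1, 9), L)), -1), Add(5, L)) (Function('m')(L, t) = Mul(Add(L, 5), Pow(Add(t, Mul(Rational(1, 9), L)), -1)) = Mul(Add(5, L), Pow(Add(t, Mul(Rational(1, 9), L)), -1)) = Mul(Pow(Add(t, Mul(Rational(1, 9), L)), -1), Add(5, L)))
Mul(-3, Add(Function('v')(1), Function('m')(-2, -1))) = Mul(-3, Add(3, Mul(9, Pow(Add(-2, Mul(9, -1)), -1), Add(5, -2)))) = Mul(-3, Add(3, Mul(9, Pow(Add(-2, -9), -1), 3))) = Mul(-3, Add(3, Mul(9, Pow(-11, -1), 3))) = Mul(-3, Add(3, Mul(9, Rational(-1, 11), 3))) = Mul(-3, Add(3, Rational(-27, 11))) = Mul(-3, Rational(6, 11)) = Rational(-18, 11)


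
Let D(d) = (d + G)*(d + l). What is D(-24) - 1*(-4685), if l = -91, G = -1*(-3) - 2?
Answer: 7330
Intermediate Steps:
G = 1 (G = 3 - 2 = 1)
D(d) = (1 + d)*(-91 + d) (D(d) = (d + 1)*(d - 91) = (1 + d)*(-91 + d))
D(-24) - 1*(-4685) = (-91 + (-24)² - 90*(-24)) - 1*(-4685) = (-91 + 576 + 2160) + 4685 = 2645 + 4685 = 7330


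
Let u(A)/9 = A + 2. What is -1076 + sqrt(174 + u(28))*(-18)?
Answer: -1076 - 36*sqrt(111) ≈ -1455.3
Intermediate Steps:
u(A) = 18 + 9*A (u(A) = 9*(A + 2) = 9*(2 + A) = 18 + 9*A)
-1076 + sqrt(174 + u(28))*(-18) = -1076 + sqrt(174 + (18 + 9*28))*(-18) = -1076 + sqrt(174 + (18 + 252))*(-18) = -1076 + sqrt(174 + 270)*(-18) = -1076 + sqrt(444)*(-18) = -1076 + (2*sqrt(111))*(-18) = -1076 - 36*sqrt(111)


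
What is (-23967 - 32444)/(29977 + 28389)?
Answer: -56411/58366 ≈ -0.96650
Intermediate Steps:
(-23967 - 32444)/(29977 + 28389) = -56411/58366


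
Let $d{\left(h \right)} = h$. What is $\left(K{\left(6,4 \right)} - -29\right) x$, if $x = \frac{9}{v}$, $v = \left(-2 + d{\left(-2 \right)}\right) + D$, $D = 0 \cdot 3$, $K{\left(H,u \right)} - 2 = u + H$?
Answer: $- \frac{369}{4} \approx -92.25$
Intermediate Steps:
$K{\left(H,u \right)} = 2 + H + u$ ($K{\left(H,u \right)} = 2 + \left(u + H\right) = 2 + \left(H + u\right) = 2 + H + u$)
$D = 0$
$v = -4$ ($v = \left(-2 - 2\right) + 0 = -4 + 0 = -4$)
$x = - \frac{9}{4}$ ($x = \frac{9}{-4} = 9 \left(- \frac{1}{4}\right) = - \frac{9}{4} \approx -2.25$)
$\left(K{\left(6,4 \right)} - -29\right) x = \left(\left(2 + 6 + 4\right) - -29\right) \left(- \frac{9}{4}\right) = \left(12 + 29\right) \left(- \frac{9}{4}\right) = 41 \left(- \frac{9}{4}\right) = - \frac{369}{4}$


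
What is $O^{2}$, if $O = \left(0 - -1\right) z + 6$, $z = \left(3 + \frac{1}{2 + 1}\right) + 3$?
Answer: $\frac{1369}{9} \approx 152.11$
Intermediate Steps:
$z = \frac{19}{3}$ ($z = \left(3 + \frac{1}{3}\right) + 3 = \frac{10}{3} + 3 = \frac{19}{3} \approx 6.3333$)
$O = \frac{37}{3}$ ($O = \left(0 - -1\right) \frac{19}{3} + 6 = \left(0 + 1\right) \frac{19}{3} + 6 = 1 \cdot \frac{19}{3} + 6 = \frac{19}{3} + 6 = \frac{37}{3} \approx 12.333$)
$O^{2} = \left(\frac{37}{3}\right)^{2} = \frac{1369}{9}$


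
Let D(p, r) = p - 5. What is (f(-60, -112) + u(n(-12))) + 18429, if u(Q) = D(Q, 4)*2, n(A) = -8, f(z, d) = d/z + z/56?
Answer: 3864797/210 ≈ 18404.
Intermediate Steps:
D(p, r) = -5 + p
f(z, d) = z/56 + d/z (f(z, d) = d/z + z*(1/56) = d/z + z/56 = z/56 + d/z)
u(Q) = -10 + 2*Q (u(Q) = (-5 + Q)*2 = -10 + 2*Q)
(f(-60, -112) + u(n(-12))) + 18429 = (((1/56)*(-60) - 112/(-60)) + (-10 + 2*(-8))) + 18429 = ((-15/14 - 112*(-1/60)) + (-10 - 16)) + 18429 = ((-15/14 + 28/15) - 26) + 18429 = (167/210 - 26) + 18429 = -5293/210 + 18429 = 3864797/210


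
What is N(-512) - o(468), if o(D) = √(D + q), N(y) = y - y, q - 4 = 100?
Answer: -2*√143 ≈ -23.917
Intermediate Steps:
q = 104 (q = 4 + 100 = 104)
N(y) = 0
o(D) = √(104 + D) (o(D) = √(D + 104) = √(104 + D))
N(-512) - o(468) = 0 - √(104 + 468) = 0 - √572 = 0 - 2*√143 = -2*√143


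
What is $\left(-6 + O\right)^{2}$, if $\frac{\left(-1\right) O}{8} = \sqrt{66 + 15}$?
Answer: $6084$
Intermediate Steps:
$O = -72$ ($O = - 8 \sqrt{66 + 15} = - 8 \sqrt{81} = \left(-8\right) 9 = -72$)
$\left(-6 + O\right)^{2} = \left(-6 - 72\right)^{2} = \left(-78\right)^{2} = 6084$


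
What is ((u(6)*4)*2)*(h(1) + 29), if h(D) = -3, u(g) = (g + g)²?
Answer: 29952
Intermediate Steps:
u(g) = 4*g² (u(g) = (2*g)² = 4*g²)
((u(6)*4)*2)*(h(1) + 29) = (((4*6²)*4)*2)*(-3 + 29) = (((4*36)*4)*2)*26 = ((144*4)*2)*26 = (576*2)*26 = 1152*26 = 29952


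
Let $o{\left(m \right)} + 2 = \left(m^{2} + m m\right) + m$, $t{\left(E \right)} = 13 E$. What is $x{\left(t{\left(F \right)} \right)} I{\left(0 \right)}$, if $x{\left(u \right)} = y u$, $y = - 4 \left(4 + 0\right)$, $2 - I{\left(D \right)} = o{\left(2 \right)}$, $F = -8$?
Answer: $-9984$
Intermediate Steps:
$o{\left(m \right)} = -2 + m + 2 m^{2}$ ($o{\left(m \right)} = -2 + \left(\left(m^{2} + m m\right) + m\right) = -2 + \left(\left(m^{2} + m^{2}\right) + m\right) = -2 + \left(2 m^{2} + m\right) = -2 + \left(m + 2 m^{2}\right) = -2 + m + 2 m^{2}$)
$I{\left(D \right)} = -6$ ($I{\left(D \right)} = 2 - \left(-2 + 2 + 2 \cdot 2^{2}\right) = 2 - \left(-2 + 2 + 2 \cdot 4\right) = 2 - \left(-2 + 2 + 8\right) = 2 - 8 = -6$)
$y = -16$ ($y = \left(-4\right) 4 = -16$)
$x{\left(u \right)} = - 16 u$
$x{\left(t{\left(F \right)} \right)} I{\left(0 \right)} = - 16 \cdot 13 \left(-8\right) \left(-6\right) = \left(-16\right) \left(-104\right) \left(-6\right) = 1664 \left(-6\right) = -9984$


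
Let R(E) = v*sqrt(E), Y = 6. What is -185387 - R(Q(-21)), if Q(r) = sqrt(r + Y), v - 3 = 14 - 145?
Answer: -185387 + 128*15**(1/4)*sqrt(I) ≈ -1.8521e+5 + 178.12*I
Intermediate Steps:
v = -128 (v = 3 + (14 - 145) = 3 - 131 = -128)
Q(r) = sqrt(6 + r) (Q(r) = sqrt(r + 6) = sqrt(6 + r))
R(E) = -128*sqrt(E)
-185387 - R(Q(-21)) = -185387 - (-128)*sqrt(sqrt(6 - 21)) = -185387 - (-128)*sqrt(sqrt(-15)) = -185387 - (-128)*sqrt(I*sqrt(15)) = -185387 - (-128)*15**(1/4)*sqrt(I) = -185387 + 128*15**(1/4)*sqrt(I)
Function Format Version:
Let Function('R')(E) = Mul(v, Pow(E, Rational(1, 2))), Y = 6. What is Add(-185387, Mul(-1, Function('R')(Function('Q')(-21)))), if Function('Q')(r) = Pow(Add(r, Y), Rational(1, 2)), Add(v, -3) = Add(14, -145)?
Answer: Add(-185387, Mul(128, Pow(15, Rational(1, 4)), Pow(I, Rational(1, 2)))) ≈ Add(-1.8521e+5, Mul(178.12, I))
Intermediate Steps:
v = -128 (v = Add(3, Add(14, -145)) = Add(3, -131) = -128)
Function('Q')(r) = Pow(Add(6, r), Rational(1, 2)) (Function('Q')(r) = Pow(Add(r, 6), Rational(1, 2)) = Pow(Add(6, r), Rational(1, 2)))
Function('R')(E) = Mul(-128, Pow(E, Rational(1, 2)))
Add(-185387, Mul(-1, Function('R')(Function('Q')(-21)))) = Add(-185387, Mul(-1, Mul(-128, Pow(Pow(Add(6, -21), Rational(1, 2)), Rational(1, 2))))) = Add(-185387, Mul(-1, Mul(-128, Pow(Pow(-15, Rational(1, 2)), Rational(1, 2))))) = Add(-185387, Mul(-1, Mul(-128, Pow(Mul(I, Pow(15, Rational(1, 2))), Rational(1, 2))))) = Add(-185387, Mul(-1, Mul(-128, Mul(Pow(15, Rational(1, 4)), Pow(I, Rational(1, 2)))))) = Add(-185387, Mul(-1, Mul(-128, Pow(15, Rational(1, 4)), Pow(I, Rational(1, 2))))) = Add(-185387, Mul(128, Pow(15, Rational(1, 4)), Pow(I, Rational(1, 2))))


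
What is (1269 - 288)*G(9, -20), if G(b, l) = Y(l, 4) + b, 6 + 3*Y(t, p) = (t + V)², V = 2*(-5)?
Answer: 301167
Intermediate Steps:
V = -10
Y(t, p) = -2 + (-10 + t)²/3 (Y(t, p) = -2 + (t - 10)²/3 = -2 + (-10 + t)²/3)
G(b, l) = -2 + b + (-10 + l)²/3 (G(b, l) = (-2 + (-10 + l)²/3) + b = -2 + b + (-10 + l)²/3)
(1269 - 288)*G(9, -20) = (1269 - 288)*(-2 + 9 + (-10 - 20)²/3) = 981*(-2 + 9 + (⅓)*(-30)²) = 981*(-2 + 9 + (⅓)*900) = 981*(-2 + 9 + 300) = 981*307 = 301167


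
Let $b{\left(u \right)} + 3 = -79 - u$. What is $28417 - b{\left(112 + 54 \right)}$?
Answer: $28665$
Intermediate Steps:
$b{\left(u \right)} = -82 - u$ ($b{\left(u \right)} = -3 - \left(79 + u\right) = -82 - u$)
$28417 - b{\left(112 + 54 \right)} = 28417 - \left(-82 - \left(112 + 54\right)\right) = 28417 - \left(-82 - 166\right) = 28417 - -248 = 28417 + 248 = 28665$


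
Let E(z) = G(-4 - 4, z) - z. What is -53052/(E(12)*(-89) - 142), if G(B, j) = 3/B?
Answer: -424416/7675 ≈ -55.299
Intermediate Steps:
E(z) = -3/8 - z (E(z) = 3/(-4 - 4) - z = 3/(-8) - z = 3*(-⅛) - z = -3/8 - z)
-53052/(E(12)*(-89) - 142) = -53052/((-3/8 - 1*12)*(-89) - 142) = -53052/((-3/8 - 12)*(-89) - 142) = -53052/(-99/8*(-89) - 142) = -53052/(8811/8 - 142) = -53052/7675/8 = -53052*8/7675 = -424416/7675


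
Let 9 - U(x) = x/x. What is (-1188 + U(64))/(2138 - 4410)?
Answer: 295/568 ≈ 0.51937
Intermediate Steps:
U(x) = 8 (U(x) = 9 - x/x = 9 - 1*1 = 9 - 1 = 8)
(-1188 + U(64))/(2138 - 4410) = (-1188 + 8)/(2138 - 4410) = -1180/(-2272) = -1180*(-1/2272) = 295/568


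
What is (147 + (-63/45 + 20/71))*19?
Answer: 983972/355 ≈ 2771.8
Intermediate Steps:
(147 + (-63/45 + 20/71))*19 = (147 + (-63*1/45 + 20*(1/71)))*19 = (147 + (-7/5 + 20/71))*19 = (147 - 397/355)*19 = (51788/355)*19 = 983972/355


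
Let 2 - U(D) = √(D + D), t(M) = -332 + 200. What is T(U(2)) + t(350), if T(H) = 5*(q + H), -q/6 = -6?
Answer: 48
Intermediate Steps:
t(M) = -132
U(D) = 2 - √2*√D (U(D) = 2 - √(D + D) = 2 - √(2*D) = 2 - √2*√D)
q = 36 (q = -6*(-6) = 36)
T(H) = 180 + 5*H (T(H) = 5*(36 + H) = 180 + 5*H)
T(U(2)) + t(350) = (180 + 5*(2 - √2*√2)) - 132 = (180 + 5*(2 - 2)) - 132 = (180 + 5*0) - 132 = (180 + 0) - 132 = 180 - 132 = 48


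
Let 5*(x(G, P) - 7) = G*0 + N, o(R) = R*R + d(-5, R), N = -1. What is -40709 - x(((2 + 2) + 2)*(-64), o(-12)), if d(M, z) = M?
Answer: -203579/5 ≈ -40716.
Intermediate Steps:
o(R) = -5 + R² (o(R) = R*R - 5 = R² - 5 = -5 + R²)
x(G, P) = 34/5 (x(G, P) = 7 + (G*0 - 1)/5 = 7 + (0 - 1)/5 = 7 + (⅕)*(-1) = 7 - ⅕ = 34/5)
-40709 - x(((2 + 2) + 2)*(-64), o(-12)) = -40709 - 1*34/5 = -40709 - 34/5 = -203579/5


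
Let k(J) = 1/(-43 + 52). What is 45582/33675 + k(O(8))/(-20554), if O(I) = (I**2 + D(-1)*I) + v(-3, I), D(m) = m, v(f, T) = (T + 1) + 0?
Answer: 2810666059/2076467850 ≈ 1.3536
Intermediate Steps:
v(f, T) = 1 + T (v(f, T) = (1 + T) + 0 = 1 + T)
O(I) = 1 + I**2 (O(I) = (I**2 - I) + (1 + I) = 1 + I**2)
k(J) = 1/9
45582/33675 + k(O(8))/(-20554) = 45582/33675 + (1/9)/(-20554) = 45582*(1/33675) + (1/9)*(-1/20554) = 15194/11225 - 1/184986 = 2810666059/2076467850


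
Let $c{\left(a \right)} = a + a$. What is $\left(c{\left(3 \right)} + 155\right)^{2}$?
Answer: $25921$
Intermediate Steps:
$c{\left(a \right)} = 2 a$
$\left(c{\left(3 \right)} + 155\right)^{2} = \left(2 \cdot 3 + 155\right)^{2} = \left(6 + 155\right)^{2} = 161^{2} = 25921$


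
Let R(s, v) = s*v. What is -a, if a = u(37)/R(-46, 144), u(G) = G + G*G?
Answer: 703/3312 ≈ 0.21226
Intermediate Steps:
u(G) = G + G**2
a = -703/3312 (a = (37*(1 + 37))/((-46*144)) = (37*38)/(-6624) = 1406*(-1/6624) = -703/3312 ≈ -0.21226)
-a = -1*(-703/3312) = 703/3312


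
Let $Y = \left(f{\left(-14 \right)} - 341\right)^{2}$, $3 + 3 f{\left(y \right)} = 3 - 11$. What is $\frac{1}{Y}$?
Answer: $\frac{9}{1069156} \approx 8.4179 \cdot 10^{-6}$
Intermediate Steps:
$f{\left(y \right)} = - \frac{11}{3}$ ($f{\left(y \right)} = -1 + \frac{3 - 11}{3} = -1 + \frac{1}{3} \left(-8\right) = -1 - \frac{8}{3} = - \frac{11}{3}$)
$Y = \frac{1069156}{9}$ ($Y = \left(- \frac{11}{3} - 341\right)^{2} = \left(- \frac{1034}{3}\right)^{2} = \frac{1069156}{9} \approx 1.188 \cdot 10^{5}$)
$\frac{1}{Y} = \frac{1}{\frac{1069156}{9}} = \frac{9}{1069156}$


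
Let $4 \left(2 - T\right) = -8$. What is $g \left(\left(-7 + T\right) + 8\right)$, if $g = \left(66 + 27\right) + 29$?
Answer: $610$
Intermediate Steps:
$T = 4$ ($T = 2 - -2 = 2 + 2 = 4$)
$g = 122$ ($g = 93 + 29 = 122$)
$g \left(\left(-7 + T\right) + 8\right) = 122 \left(\left(-7 + 4\right) + 8\right) = 122 \left(-3 + 8\right) = 122 \cdot 5 = 610$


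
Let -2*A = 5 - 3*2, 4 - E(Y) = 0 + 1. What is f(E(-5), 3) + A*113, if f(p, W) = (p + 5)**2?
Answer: 241/2 ≈ 120.50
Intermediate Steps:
E(Y) = 3 (E(Y) = 4 - (0 + 1) = 4 - 1*1 = 4 - 1 = 3)
f(p, W) = (5 + p)**2
A = 1/2 (A = -(5 - 3*2)/2 = -(5 - 6)/2 = -1/2*(-1) = 1/2 ≈ 0.50000)
f(E(-5), 3) + A*113 = (5 + 3)**2 + (1/2)*113 = 8**2 + 113/2 = 64 + 113/2 = 241/2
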